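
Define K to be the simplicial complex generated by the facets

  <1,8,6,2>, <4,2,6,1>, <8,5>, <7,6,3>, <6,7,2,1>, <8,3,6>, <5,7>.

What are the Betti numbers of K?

b_0 = 1, b_1 = 1, b_2 = 0, b_3 = 0.

K has 8 vertices, 17 edges, 12 triangles, 3 3-simplices.
rank ∂_0 = 0, rank ∂_1 = 7 ⇒ b_0 = 8 − 0 − 7 = 1; all invariant factors of ∂_1 are 1 so no torsion. So H_0 = Z.
rank ∂_1 = 7, rank ∂_2 = 9 ⇒ b_1 = 17 − 7 − 9 = 1; all invariant factors of ∂_2 are 1 so no torsion. So H_1 = Z.
rank ∂_2 = 9, rank ∂_3 = 3 ⇒ b_2 = 12 − 9 − 3 = 0; all invariant factors of ∂_3 are 1 so no torsion. So H_2 = 0.
rank ∂_3 = 3, rank ∂_4 = 0 ⇒ b_3 = 3 − 3 − 0 = 0. So H_3 = 0.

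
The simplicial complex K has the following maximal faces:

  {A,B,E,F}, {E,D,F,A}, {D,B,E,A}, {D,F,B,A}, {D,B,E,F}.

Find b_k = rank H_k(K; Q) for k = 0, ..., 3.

We work with the vertex ordering A < B < D < E < F. The simplices of K, each written with vertices in increasing order, are:

  0-simplices (5): A, B, D, E, F
  1-simplices (10): AB, AD, AE, AF, BD, BE, BF, DE, DF, EF
  2-simplices (10): ABD, ABE, ABF, ADE, ADF, AEF, BDE, BDF, BEF, DEF
  3-simplices (5): ABDE, ABDF, ABEF, ADEF, BDEF

so the chain groups are C_0 ≅ Z^5, C_1 ≅ Z^10, C_2 ≅ Z^10, C_3 ≅ Z^5.

Boundary ∂_1: C_1 → C_0 maps an edge to its endpoints' difference, ∂[p,q] = q − p.
This gives a 5×10 integer matrix of rank 4; reducing to Smith normal form yields diagonal entries (1,1,1,1).

Boundary ∂_2: C_2 → C_1 sends each 2-simplex [p,q,r] to [q,r] − [p,r] + [p,q]. For instance
  ∂BDE = DE − BE + BD,
  ∂ABE = BE − AE + AB.
The resulting 10×10 matrix has rank 6, and its Smith normal form has invariant factors (1,1,1,1,1,1).

∂_3: C_3 → C_2 sends each 3-simplex σ to the alternating sum Σ_i (−1)^i (σ with its i-th vertex removed). For instance
  ∂ABDE = BDE − ADE + ABE − ABD,
  ∂BDEF = DEF − BEF + BDF − BDE.
The resulting 10×5 matrix has rank 4, and its Smith normal form has invariant factors (1,1,1,1).

Computing H_k = (kernel of ∂_k) / (image of ∂_{k+1}):

  H_0: rank C_0 − rank ∂_1 = 5 − 4 = 1, and the invariant factors of ∂_1 are all 1, so H_0 = Z.
  H_1: rank ker ∂_1 − rank ∂_2 = (10 − 4) − 6 = 0, and the invariant factors of ∂_2 are all 1, so H_1 = 0.
  H_2: rank ker ∂_2 − rank ∂_3 = (10 − 6) − 4 = 0, and the invariant factors of ∂_3 are all 1, so H_2 = 0.
  H_3: rank ker ∂_3 − rank ∂_4 = (5 − 4) − 0 = 1, and there is no ∂_4, so H_3 = Z.

As a check, the Euler characteristic is 5 − 10 + 10 − 5 = 0, which agrees with 1 − 0 + 0 − 1 = 0.

Hence the Betti numbers are b_0 = 1, b_1 = 0, b_2 = 0, b_3 = 1.

b_0 = 1, b_1 = 0, b_2 = 0, b_3 = 1.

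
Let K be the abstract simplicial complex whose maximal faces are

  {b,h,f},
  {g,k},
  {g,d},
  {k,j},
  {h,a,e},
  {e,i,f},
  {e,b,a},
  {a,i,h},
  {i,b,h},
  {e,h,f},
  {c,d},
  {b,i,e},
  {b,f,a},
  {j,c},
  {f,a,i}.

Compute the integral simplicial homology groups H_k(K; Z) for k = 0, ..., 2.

Take the total order a < b < c < d < e < f < g < h < i < j < k on the vertex set. Then K (dimension 2) consists of the simplices:

  0-simplices (11): a, b, c, d, e, f, g, h, i, j, k
  1-simplices (20): ab, ae, af, ah, ai, be, bf, bh, bi, cd, cj, dg, ef, eh, ei, fh, fi, gk, hi, jk
  2-simplices (10): abe, abf, aeh, afi, ahi, bei, bfh, bhi, efh, efi

giving chain groups C_0 ≅ Z^11, C_1 ≅ Z^20, C_2 ≅ Z^10.

The boundary map ∂_1: C_1 → C_0 sends each edge [p,q] (with p < q) to q − p. For instance
  ∂eh = h − e.
This gives a 11×20 integer matrix of rank 9; reducing to Smith normal form yields diagonal entries (1,1,1,1,1,1,1,1,1).

The boundary map ∂_2: C_2 → C_1 sends each 2-simplex [p,q,r] to [q,r] − [p,r] + [p,q]. For instance
  ∂bei = ei − bi + be,
  ∂abe = be − ae + ab.
The 20×10 boundary matrix has rank 10 and Smith normal form diag(1,1,1,1,1,1,1,1,1,2).

Computing H_k = (kernel of ∂_k) / (image of ∂_{k+1}):

  H_0: rank C_0 − rank ∂_1 = 11 − 9 = 2, and the invariant factors of ∂_1 are all 1, so H_0 = Z^2.
  H_1: rank ker ∂_1 − rank ∂_2 = (20 − 9) − 10 = 1, and ∂_2 has invariant factor 2 > 1, so H_1 = Z ⊕ Z/2Z.
  H_2: rank ker ∂_2 − rank ∂_3 = (10 − 10) − 0 = 0, and there is no ∂_3, so H_2 = 0.

(K is a triangulation of the disjoint union of the real projective plane RP^2 and the circle S^1.)

H_0 = Z^2,  H_1 = Z ⊕ Z/2Z,  H_2 = 0.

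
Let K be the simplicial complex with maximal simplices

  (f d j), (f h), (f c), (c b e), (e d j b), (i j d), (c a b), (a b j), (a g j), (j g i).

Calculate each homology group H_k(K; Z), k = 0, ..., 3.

Fix the vertex order a < b < c < d < e < f < g < h < i < j and write every simplex with vertices in increasing order. Then dim K = 3 and the simplices of K are:

  0-simplices (10): a, b, c, d, e, f, g, h, i, j
  1-simplices (20): ab, ac, ag, aj, bc, bd, be, bj, ce, cf, de, df, di, dj, ej, fh, fj, gi, gj, ij
  2-simplices (11): abc, abj, agj, bce, bde, bdj, bej, dej, dfj, dij, gij
  3-simplices (1): bdej

Hence C_0 ≅ Z^10, C_1 ≅ Z^20, C_2 ≅ Z^11, C_3 ≅ Z^1.

The boundary map ∂_1: C_1 → C_0 sends each edge [p,q] (with p < q) to q − p. For instance
  ∂ac = c − a.
The 10×20 boundary matrix has rank 9 and Smith normal form diag(1,1,1,1,1,1,1,1,1).

Boundary ∂_2: C_2 → C_1 sends each 2-simplex [p,q,r] to [q,r] − [p,r] + [p,q]. For instance
  ∂dfj = fj − dj + df,
  ∂gij = ij − gj + gi.
The resulting 20×11 matrix has rank 10, and its Smith normal form has invariant factors (1,1,1,1,1,1,1,1,1,1).

The boundary map ∂_3: C_3 → C_2 sends each 3-simplex σ to the alternating sum Σ_i (−1)^i (σ with its i-th vertex removed). For instance
  ∂bdej = dej − bej + bdj − bde.
As a 11×1 matrix over Z this has rank 1, with invariant factors (1).

From H_k ≅ ker(∂_k) / im(∂_{k+1}) we obtain:

  H_0: rank C_0 − rank ∂_1 = 10 − 9 = 1, and the invariant factors of ∂_1 are all 1, so H_0 = Z.
  H_1: rank ker ∂_1 − rank ∂_2 = (20 − 9) − 10 = 1, and the invariant factors of ∂_2 are all 1, so H_1 = Z.
  H_2: rank ker ∂_2 − rank ∂_3 = (11 − 10) − 1 = 0, and the invariant factors of ∂_3 are all 1, so H_2 = 0.
  H_3: rank ker ∂_3 − rank ∂_4 = (1 − 1) − 0 = 0, and there is no ∂_4, so H_3 = 0.

As a check, the Euler characteristic is 10 − 20 + 11 − 1 = 0, which agrees with 1 − 1 + 0 − 0 = 0.

H_0 ≅ Z,  H_1 ≅ Z,  H_2 = 0,  H_3 = 0.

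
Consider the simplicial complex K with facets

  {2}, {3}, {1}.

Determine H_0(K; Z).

H_0 ≅ Z^3.

Take the total order 1 < 2 < 3 on the vertex set. Then K (dimension 0) consists of the simplices:

  0-simplices (3): [1], [2], [3]

Hence C_0 ≅ Z^3.

Reading off H_k = ker ∂_k / im ∂_{k+1}:

  H_0: rank C_0 − rank ∂_1 = 3 − 0 = 3, and there is no ∂_1, so H_0 ≅ Z^3.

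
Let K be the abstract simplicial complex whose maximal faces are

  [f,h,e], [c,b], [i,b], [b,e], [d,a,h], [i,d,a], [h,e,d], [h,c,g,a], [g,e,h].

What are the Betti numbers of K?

b_0 = 1, b_1 = 2, b_2 = 0, b_3 = 0.

Fix the vertex order a < b < c < d < e < f < g < h < i and write every simplex with vertices in increasing order. Then dim K = 3 and the simplices of K are:

  0-simplices (9): a, b, c, d, e, f, g, h, i
  1-simplices (18): ac, ad, ag, ah, ai, bc, be, bi, cg, ch, de, dh, di, ef, eg, eh, fh, gh
  2-simplices (9): acg, ach, adh, adi, agh, cgh, deh, efh, egh
  3-simplices (1): acgh

giving chain groups C_0 ≅ Z^9, C_1 ≅ Z^18, C_2 ≅ Z^9, C_3 ≅ Z^1.

∂_1: C_1 → C_0 maps an edge to its endpoints' difference, ∂[p,q] = q − p.
This gives a 9×18 integer matrix of rank 8; reducing to Smith normal form yields diagonal entries (1,1,1,1,1,1,1,1).

∂_2: C_2 → C_1 maps a triangle to the signed sum of its edges. For instance
  ∂adi = di − ai + ad,
  ∂egh = gh − eh + eg.
As a 18×9 matrix over Z this has rank 8, with invariant factors (1,1,1,1,1,1,1,1).

The boundary map ∂_3: C_3 → C_2 sends each 3-simplex σ to the alternating sum Σ_i (−1)^i (σ with its i-th vertex removed). For instance
  ∂acgh = cgh − agh + ach − acg.
The 9×1 boundary matrix has rank 1 and Smith normal form diag(1).

Now H_k = ker ∂_k / im ∂_{k+1}, so:

  H_0: rank C_0 − rank ∂_1 = 9 − 8 = 1, and the invariant factors of ∂_1 are all 1, so H_0 ≅ Z.
  H_1: rank ker ∂_1 − rank ∂_2 = (18 − 8) − 8 = 2, and the invariant factors of ∂_2 are all 1, so H_1 ≅ Z^2.
  H_2: rank ker ∂_2 − rank ∂_3 = (9 − 8) − 1 = 0, and the invariant factors of ∂_3 are all 1, so H_2 ≅ 0.
  H_3: rank ker ∂_3 − rank ∂_4 = (1 − 1) − 0 = 0, and there is no ∂_4, so H_3 ≅ 0.

Hence the Betti numbers are b_0 = 1, b_1 = 2, b_2 = 0, b_3 = 0.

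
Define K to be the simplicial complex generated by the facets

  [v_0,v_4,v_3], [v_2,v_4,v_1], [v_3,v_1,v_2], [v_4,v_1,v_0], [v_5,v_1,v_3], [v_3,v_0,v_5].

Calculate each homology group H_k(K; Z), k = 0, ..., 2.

We work with the vertex ordering v_0 < v_1 < v_2 < v_3 < v_4 < v_5. The simplices of K, each written with vertices in increasing order, are:

  0-simplices (6): [v_0], [v_1], [v_2], [v_3], [v_4], [v_5]
  1-simplices (12): [v_0,v_1], [v_0,v_3], [v_0,v_4], [v_0,v_5], [v_1,v_2], [v_1,v_3], [v_1,v_4], [v_1,v_5], [v_2,v_3], [v_2,v_4], [v_3,v_4], [v_3,v_5]
  2-simplices (6): [v_0,v_1,v_4], [v_0,v_3,v_4], [v_0,v_3,v_5], [v_1,v_2,v_3], [v_1,v_2,v_4], [v_1,v_3,v_5]

Hence C_0 ≅ Z^6, C_1 ≅ Z^12, C_2 ≅ Z^6.

The boundary map ∂_1: C_1 → C_0 sends each edge [p,q] (with p < q) to q − p. For instance
  ∂[v_0,v_4] = [v_4] − [v_0].
As a 6×12 matrix over Z this has rank 5, with invariant factors (1,1,1,1,1).

∂_2: C_2 → C_1 sends each 2-simplex [p,q,r] to [q,r] − [p,r] + [p,q]. For instance
  ∂[v_1,v_2,v_3] = [v_2,v_3] − [v_1,v_3] + [v_1,v_2],
  ∂[v_0,v_3,v_5] = [v_3,v_5] − [v_0,v_5] + [v_0,v_3].
The resulting 12×6 matrix has rank 6, and its Smith normal form has invariant factors (1,1,1,1,1,1).

Now H_k = ker ∂_k / im ∂_{k+1}, so:

  H_0: rank C_0 − rank ∂_1 = 6 − 5 = 1, and the invariant factors of ∂_1 are all 1, so H_0 ≅ Z.
  H_1: rank ker ∂_1 − rank ∂_2 = (12 − 5) − 6 = 1, and the invariant factors of ∂_2 are all 1, so H_1 ≅ Z.
  H_2: rank ker ∂_2 − rank ∂_3 = (6 − 6) − 0 = 0, and there is no ∂_3, so H_2 ≅ 0.

As a check, the Euler characteristic is 6 − 12 + 6 = 0, which agrees with 1 − 1 + 0 = 0.
(K is a triangulation of the cylinder S^1 x I.)

H_0 ≅ Z,  H_1 ≅ Z,  H_2 = 0.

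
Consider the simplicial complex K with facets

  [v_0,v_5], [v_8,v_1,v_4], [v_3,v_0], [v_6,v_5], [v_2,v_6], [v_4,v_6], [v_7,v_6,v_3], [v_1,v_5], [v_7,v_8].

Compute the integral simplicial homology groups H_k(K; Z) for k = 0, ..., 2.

H_0 = Z,  H_1 = Z^3,  H_2 = 0.

Take the total order v_0 < v_1 < v_2 < v_3 < v_4 < v_5 < v_6 < v_7 < v_8 on the vertex set. Then K (dimension 2) consists of the simplices:

  0-simplices (9): [v_0], [v_1], [v_2], [v_3], [v_4], [v_5], [v_6], [v_7], [v_8]
  1-simplices (13): [v_0,v_3], [v_0,v_5], [v_1,v_4], [v_1,v_5], [v_1,v_8], [v_2,v_6], [v_3,v_6], [v_3,v_7], [v_4,v_6], [v_4,v_8], [v_5,v_6], [v_6,v_7], [v_7,v_8]
  2-simplices (2): [v_1,v_4,v_8], [v_3,v_6,v_7]

Hence C_0 ≅ Z^9, C_1 ≅ Z^13, C_2 ≅ Z^2.

The boundary map ∂_1: C_1 → C_0 sends each edge [p,q] (with p < q) to q − p. For instance
  ∂[v_4,v_6] = [v_6] − [v_4].
The 9×13 boundary matrix has rank 8 and Smith normal form diag(1,1,1,1,1,1,1,1).

∂_2: C_2 → C_1 acts by ∂[p,q,r] = [q,r] − [p,r] + [p,q]. For instance
  ∂[v_1,v_4,v_8] = [v_4,v_8] − [v_1,v_8] + [v_1,v_4],
  ∂[v_3,v_6,v_7] = [v_6,v_7] − [v_3,v_7] + [v_3,v_6].
As a 13×2 matrix over Z this has rank 2, with invariant factors (1,1).

Now H_k = ker ∂_k / im ∂_{k+1}, so:

  H_0: rank C_0 − rank ∂_1 = 9 − 8 = 1, and the invariant factors of ∂_1 are all 1, so H_0 = Z.
  H_1: rank ker ∂_1 − rank ∂_2 = (13 − 8) − 2 = 3, and the invariant factors of ∂_2 are all 1, so H_1 = Z^3.
  H_2: rank ker ∂_2 − rank ∂_3 = (2 − 2) − 0 = 0, and there is no ∂_3, so H_2 = 0.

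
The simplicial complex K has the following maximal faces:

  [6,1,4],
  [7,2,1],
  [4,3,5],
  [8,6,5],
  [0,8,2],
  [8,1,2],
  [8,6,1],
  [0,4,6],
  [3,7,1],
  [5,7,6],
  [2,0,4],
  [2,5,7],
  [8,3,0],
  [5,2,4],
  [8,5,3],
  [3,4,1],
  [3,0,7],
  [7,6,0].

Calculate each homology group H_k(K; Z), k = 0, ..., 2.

We work with the vertex ordering 0 < 1 < 2 < 3 < 4 < 5 < 6 < 7 < 8. The simplices of K, each written with vertices in increasing order, are:

  0-simplices (9): [0], [1], [2], [3], [4], [5], [6], [7], [8]
  1-simplices (27): (27 of them)
  2-simplices (18): [0,2,4], [0,2,8], [0,3,7], [0,3,8], [0,4,6], [0,6,7], [1,2,7], [1,2,8], [1,3,4], [1,3,7], [1,4,6], [1,6,8], [2,4,5], [2,5,7], [3,4,5], [3,5,8], [5,6,7], [5,6,8]

Hence C_0 ≅ Z^9, C_1 ≅ Z^27, C_2 ≅ Z^18.

∂_1: C_1 → C_0 maps an edge to its endpoints' difference, ∂[p,q] = q − p. For instance
  ∂[5,8] = [8] − [5].
As a 9×27 matrix over Z this has rank 8, with invariant factors (1,1,1,1,1,1,1,1).

The boundary map ∂_2: C_2 → C_1 maps a triangle to the signed sum of its edges. For instance
  ∂[5,6,8] = [6,8] − [5,8] + [5,6],
  ∂[2,5,7] = [5,7] − [2,7] + [2,5].
As a 27×18 matrix over Z this has rank 17, with invariant factors (1,1,1,1,1,1,1,1,1,1,1,1,1,1,1,1,1).

Reading off H_k = ker ∂_k / im ∂_{k+1}:

  H_0: rank C_0 − rank ∂_1 = 9 − 8 = 1, and the invariant factors of ∂_1 are all 1, so H_0 ≅ Z.
  H_1: rank ker ∂_1 − rank ∂_2 = (27 − 8) − 17 = 2, and the invariant factors of ∂_2 are all 1, so H_1 ≅ Z^2.
  H_2: rank ker ∂_2 − rank ∂_3 = (18 − 17) − 0 = 1, and there is no ∂_3, so H_2 ≅ Z.

H_0 = Z,  H_1 = Z^2,  H_2 = Z.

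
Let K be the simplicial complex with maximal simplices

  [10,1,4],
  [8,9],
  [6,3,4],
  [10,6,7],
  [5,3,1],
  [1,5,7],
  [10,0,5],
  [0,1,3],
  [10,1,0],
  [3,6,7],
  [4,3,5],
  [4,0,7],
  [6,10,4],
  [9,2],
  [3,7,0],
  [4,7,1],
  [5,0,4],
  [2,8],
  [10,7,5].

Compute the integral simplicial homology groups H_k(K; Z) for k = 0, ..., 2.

We work with the vertex ordering 0 < 1 < 2 < 3 < 4 < 5 < 6 < 7 < 8 < 9 < 10. The simplices of K, each written with vertices in increasing order, are:

  0-simplices (11): [0], [1], [2], [3], [4], [5], [6], [7], [8], [9], [10]
  1-simplices (27): (27 of them)
  2-simplices (16): [0,1,3], [0,1,10], [0,3,7], [0,4,5], [0,4,7], [0,5,10], [1,3,5], [1,4,7], [1,4,10], [1,5,7], [3,4,5], [3,4,6], [3,6,7], [4,6,10], [5,7,10], [6,7,10]

giving chain groups C_0 ≅ Z^11, C_1 ≅ Z^27, C_2 ≅ Z^16.

Boundary ∂_1: C_1 → C_0 is given by ∂[p,q] = [q] − [p].
The resulting 11×27 matrix has rank 9, and its Smith normal form has invariant factors (1,1,1,1,1,1,1,1,1).

Boundary ∂_2: C_2 → C_1 maps a triangle to the signed sum of its edges. For instance
  ∂[5,7,10] = [7,10] − [5,10] + [5,7],
  ∂[3,4,5] = [4,5] − [3,5] + [3,4].
As a 27×16 matrix over Z this has rank 15, with invariant factors (1,1,1,1,1,1,1,1,1,1,1,1,1,1,1).

Reading off H_k = ker ∂_k / im ∂_{k+1}:

  H_0: rank C_0 − rank ∂_1 = 11 − 9 = 2, and the invariant factors of ∂_1 are all 1, so H_0 ≅ Z^2.
  H_1: rank ker ∂_1 − rank ∂_2 = (27 − 9) − 15 = 3, and the invariant factors of ∂_2 are all 1, so H_1 ≅ Z^3.
  H_2: rank ker ∂_2 − rank ∂_3 = (16 − 15) − 0 = 1, and there is no ∂_3, so H_2 ≅ Z.

H_0 = Z^2,  H_1 = Z^3,  H_2 = Z.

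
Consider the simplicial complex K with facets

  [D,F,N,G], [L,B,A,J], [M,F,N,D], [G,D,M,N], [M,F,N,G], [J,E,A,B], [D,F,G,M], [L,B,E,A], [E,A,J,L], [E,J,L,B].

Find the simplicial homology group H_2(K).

Take the total order A < B < D < E < F < G < J < L < M < N on the vertex set. Then K (dimension 3) consists of the simplices:

  0-simplices (10): A, B, D, E, F, G, J, L, M, N
  1-simplices (20): AB, AE, AJ, AL, BE, BJ, BL, DF, DG, DM, DN, EJ, EL, FG, FM, FN, GM, GN, JL, MN
  2-simplices (20): ABE, ABJ, ABL, AEJ, AEL, AJL, BEJ, BEL, BJL, DFG, DFM, DFN, DGM, DGN, DMN, EJL, FGM, FGN, FMN, GMN
  3-simplices (10): ABEJ, ABEL, ABJL, AEJL, BEJL, DFGM, DFGN, DFMN, DGMN, FGMN

giving chain groups C_0 ≅ Z^10, C_1 ≅ Z^20, C_2 ≅ Z^20, C_3 ≅ Z^10.

∂_1: C_1 → C_0 sends each edge [p,q] (with p < q) to q − p. For instance
  ∂AL = L − A.
The 10×20 boundary matrix has rank 8 and Smith normal form diag(1,1,1,1,1,1,1,1).

The boundary map ∂_2: C_2 → C_1 acts by ∂[p,q,r] = [q,r] − [p,r] + [p,q]. For instance
  ∂DFN = FN − DN + DF,
  ∂BEL = EL − BL + BE.
The resulting 20×20 matrix has rank 12, and its Smith normal form has invariant factors (1,1,1,1,1,1,1,1,1,1,1,1).

∂_3: C_3 → C_2 sends each 3-simplex σ to the alternating sum Σ_i (−1)^i (σ with its i-th vertex removed). For instance
  ∂DFGM = FGM − DGM + DFM − DFG,
  ∂ABEL = BEL − AEL + ABL − ABE.
This gives a 20×10 integer matrix of rank 8; reducing to Smith normal form yields diagonal entries (1,1,1,1,1,1,1,1).

Computing H_k = (kernel of ∂_k) / (image of ∂_{k+1}):

  H_2: rank ker ∂_2 − rank ∂_3 = (20 − 12) − 8 = 0, and the invariant factors of ∂_3 are all 1, so H_2 ≅ 0.

H_2 = 0.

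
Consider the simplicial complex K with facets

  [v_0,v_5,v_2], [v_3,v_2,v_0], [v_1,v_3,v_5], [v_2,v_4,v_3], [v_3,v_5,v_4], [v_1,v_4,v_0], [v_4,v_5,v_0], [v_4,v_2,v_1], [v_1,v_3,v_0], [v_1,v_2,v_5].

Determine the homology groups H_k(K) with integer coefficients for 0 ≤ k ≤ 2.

Take the total order v_0 < v_1 < v_2 < v_3 < v_4 < v_5 on the vertex set. Then K (dimension 2) consists of the simplices:

  0-simplices (6): [v_0], [v_1], [v_2], [v_3], [v_4], [v_5]
  1-simplices (15): (15 of them)
  2-simplices (10): [v_0,v_1,v_3], [v_0,v_1,v_4], [v_0,v_2,v_3], [v_0,v_2,v_5], [v_0,v_4,v_5], [v_1,v_2,v_4], [v_1,v_2,v_5], [v_1,v_3,v_5], [v_2,v_3,v_4], [v_3,v_4,v_5]

so the chain groups are C_0 ≅ Z^6, C_1 ≅ Z^15, C_2 ≅ Z^10.

∂_1: C_1 → C_0 sends each edge [p,q] (with p < q) to q − p. For instance
  ∂[v_4,v_5] = [v_5] − [v_4].
As a 6×15 matrix over Z this has rank 5, with invariant factors (1,1,1,1,1).

The boundary map ∂_2: C_2 → C_1 sends each 2-simplex [p,q,r] to [q,r] − [p,r] + [p,q]. For instance
  ∂[v_1,v_2,v_4] = [v_2,v_4] − [v_1,v_4] + [v_1,v_2],
  ∂[v_2,v_3,v_4] = [v_3,v_4] − [v_2,v_4] + [v_2,v_3].
As a 15×10 matrix over Z this has rank 10, with invariant factors (1,1,1,1,1,1,1,1,1,2).

Reading off H_k = ker ∂_k / im ∂_{k+1}:

  H_0: rank C_0 − rank ∂_1 = 6 − 5 = 1, and the invariant factors of ∂_1 are all 1, so H_0 ≅ Z.
  H_1: rank ker ∂_1 − rank ∂_2 = (15 − 5) − 10 = 0, and ∂_2 has invariant factor 2 > 1, so H_1 ≅ Z_2.
  H_2: rank ker ∂_2 − rank ∂_3 = (10 − 10) − 0 = 0, and there is no ∂_3, so H_2 ≅ 0.

H_0 ≅ Z,  H_1 ≅ Z_2,  H_2 = 0.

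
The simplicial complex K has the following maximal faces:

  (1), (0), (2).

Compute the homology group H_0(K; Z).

K has 3 vertices.
rank ∂_0 = 0, rank ∂_1 = 0 ⇒ b_0 = 3 − 0 − 0 = 3. So H_0 ≅ Z^3.

H_0 = Z^3.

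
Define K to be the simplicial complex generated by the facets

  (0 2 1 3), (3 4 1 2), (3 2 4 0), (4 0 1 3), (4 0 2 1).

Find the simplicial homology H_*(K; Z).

H_0 = Z,  H_1 = 0,  H_2 = 0,  H_3 = Z.

Take the total order 0 < 1 < 2 < 3 < 4 on the vertex set. Then K (dimension 3) consists of the simplices:

  0-simplices (5): [0], [1], [2], [3], [4]
  1-simplices (10): [0,1], [0,2], [0,3], [0,4], [1,2], [1,3], [1,4], [2,3], [2,4], [3,4]
  2-simplices (10): [0,1,2], [0,1,3], [0,1,4], [0,2,3], [0,2,4], [0,3,4], [1,2,3], [1,2,4], [1,3,4], [2,3,4]
  3-simplices (5): [0,1,2,3], [0,1,2,4], [0,1,3,4], [0,2,3,4], [1,2,3,4]

Hence C_0 ≅ Z^5, C_1 ≅ Z^10, C_2 ≅ Z^10, C_3 ≅ Z^5.

The boundary map ∂_1: C_1 → C_0 maps an edge to its endpoints' difference, ∂[p,q] = q − p. For instance
  ∂[3,4] = [4] − [3].
The 5×10 boundary matrix has rank 4 and Smith normal form diag(1,1,1,1).

Boundary ∂_2: C_2 → C_1 maps a triangle to the signed sum of its edges. For instance
  ∂[0,2,4] = [2,4] − [0,4] + [0,2],
  ∂[1,2,4] = [2,4] − [1,4] + [1,2].
The 10×10 boundary matrix has rank 6 and Smith normal form diag(1,1,1,1,1,1).

∂_3: C_3 → C_2 sends each 3-simplex σ to the alternating sum Σ_i (−1)^i (σ with its i-th vertex removed). For instance
  ∂[0,1,3,4] = [1,3,4] − [0,3,4] + [0,1,4] − [0,1,3],
  ∂[0,2,3,4] = [2,3,4] − [0,3,4] + [0,2,4] − [0,2,3].
This gives a 10×5 integer matrix of rank 4; reducing to Smith normal form yields diagonal entries (1,1,1,1).

Reading off H_k = ker ∂_k / im ∂_{k+1}:

  H_0: rank C_0 − rank ∂_1 = 5 − 4 = 1, and the invariant factors of ∂_1 are all 1, so H_0 ≅ Z.
  H_1: rank ker ∂_1 − rank ∂_2 = (10 − 4) − 6 = 0, and the invariant factors of ∂_2 are all 1, so H_1 ≅ 0.
  H_2: rank ker ∂_2 − rank ∂_3 = (10 − 6) − 4 = 0, and the invariant factors of ∂_3 are all 1, so H_2 ≅ 0.
  H_3: rank ker ∂_3 − rank ∂_4 = (5 − 4) − 0 = 1, and there is no ∂_4, so H_3 ≅ Z.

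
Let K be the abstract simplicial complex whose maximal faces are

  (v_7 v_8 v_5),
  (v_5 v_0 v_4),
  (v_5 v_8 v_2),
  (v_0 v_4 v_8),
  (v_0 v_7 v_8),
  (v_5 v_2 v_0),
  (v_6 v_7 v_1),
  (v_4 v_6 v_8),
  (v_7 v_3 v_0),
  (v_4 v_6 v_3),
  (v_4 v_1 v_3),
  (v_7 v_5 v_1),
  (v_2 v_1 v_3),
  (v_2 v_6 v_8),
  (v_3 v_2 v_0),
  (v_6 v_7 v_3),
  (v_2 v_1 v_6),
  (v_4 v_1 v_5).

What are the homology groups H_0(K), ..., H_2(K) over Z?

H_0 = Z,  H_1 = Z ⊕ Z/2,  H_2 = 0.

Order the vertices as v_0 < v_1 < v_2 < v_3 < v_4 < v_5 < v_6 < v_7 < v_8. Listing each simplex with vertices in this order, K has dimension 2 with simplices:

  0-simplices (9): [v_0], [v_1], [v_2], [v_3], [v_4], [v_5], [v_6], [v_7], [v_8]
  1-simplices (27): (27 of them)
  2-simplices (18): (18 of them)

giving chain groups C_0 ≅ Z^9, C_1 ≅ Z^27, C_2 ≅ Z^18.

Boundary ∂_1: C_1 → C_0 maps an edge to its endpoints' difference, ∂[p,q] = q − p. For instance
  ∂[v_0,v_3] = [v_3] − [v_0].
The 9×27 boundary matrix has rank 8 and Smith normal form diag(1,1,1,1,1,1,1,1).

The boundary map ∂_2: C_2 → C_1 sends each 2-simplex [p,q,r] to [q,r] − [p,r] + [p,q]. For instance
  ∂[v_2,v_5,v_8] = [v_5,v_8] − [v_2,v_8] + [v_2,v_5],
  ∂[v_1,v_6,v_7] = [v_6,v_7] − [v_1,v_7] + [v_1,v_6].
The resulting 27×18 matrix has rank 18, and its Smith normal form has invariant factors (1,1,1,1,1,1,1,1,1,1,1,1,1,1,1,1,1,2).

From H_k ≅ ker(∂_k) / im(∂_{k+1}) we obtain:

  H_0: rank C_0 − rank ∂_1 = 9 − 8 = 1, and the invariant factors of ∂_1 are all 1, so H_0 = Z.
  H_1: rank ker ∂_1 − rank ∂_2 = (27 − 8) − 18 = 1, and ∂_2 has invariant factor 2 > 1, so H_1 = Z ⊕ Z/2.
  H_2: rank ker ∂_2 − rank ∂_3 = (18 − 18) − 0 = 0, and there is no ∂_3, so H_2 = 0.

As a check, the Euler characteristic is 9 − 27 + 18 = 0, which agrees with 1 − 1 + 0 = 0.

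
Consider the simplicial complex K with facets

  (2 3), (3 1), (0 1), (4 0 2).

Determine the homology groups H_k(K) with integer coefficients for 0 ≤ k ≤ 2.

H_0 = Z,  H_1 = Z,  H_2 = 0.

Fix the vertex order 0 < 1 < 2 < 3 < 4 and write every simplex with vertices in increasing order. Then dim K = 2 and the simplices of K are:

  0-simplices (5): [0], [1], [2], [3], [4]
  1-simplices (6): [0,1], [0,2], [0,4], [1,3], [2,3], [2,4]
  2-simplices (1): [0,2,4]

so the chain groups are C_0 ≅ Z^5, C_1 ≅ Z^6, C_2 ≅ Z^1.

The boundary map ∂_1: C_1 → C_0 sends each edge [p,q] (with p < q) to q − p. For instance
  ∂[0,1] = [1] − [0].
The 5×6 boundary matrix has rank 4 and Smith normal form diag(1,1,1,1).

The boundary map ∂_2: C_2 → C_1 sends each 2-simplex [p,q,r] to [q,r] − [p,r] + [p,q]. For instance
  ∂[0,2,4] = [2,4] − [0,4] + [0,2].
As a 6×1 matrix over Z this has rank 1, with invariant factors (1).

Computing H_k = (kernel of ∂_k) / (image of ∂_{k+1}):

  H_0: rank C_0 − rank ∂_1 = 5 − 4 = 1, and the invariant factors of ∂_1 are all 1, so H_0 ≅ Z.
  H_1: rank ker ∂_1 − rank ∂_2 = (6 − 4) − 1 = 1, and the invariant factors of ∂_2 are all 1, so H_1 ≅ Z.
  H_2: rank ker ∂_2 − rank ∂_3 = (1 − 1) − 0 = 0, and there is no ∂_3, so H_2 ≅ 0.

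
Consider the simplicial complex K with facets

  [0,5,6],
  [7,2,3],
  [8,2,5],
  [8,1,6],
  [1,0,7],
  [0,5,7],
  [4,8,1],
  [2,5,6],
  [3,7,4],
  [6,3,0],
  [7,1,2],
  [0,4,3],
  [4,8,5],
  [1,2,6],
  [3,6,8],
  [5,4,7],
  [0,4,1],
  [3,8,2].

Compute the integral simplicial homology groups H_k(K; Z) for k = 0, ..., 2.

We work with the vertex ordering 0 < 1 < 2 < 3 < 4 < 5 < 6 < 7 < 8. The simplices of K, each written with vertices in increasing order, are:

  0-simplices (9): [0], [1], [2], [3], [4], [5], [6], [7], [8]
  1-simplices (27): (27 of them)
  2-simplices (18): [0,1,4], [0,1,7], [0,3,4], [0,3,6], [0,5,6], [0,5,7], [1,2,6], [1,2,7], [1,4,8], [1,6,8], [2,3,7], [2,3,8], [2,5,6], [2,5,8], [3,4,7], [3,6,8], [4,5,7], [4,5,8]

Hence C_0 ≅ Z^9, C_1 ≅ Z^27, C_2 ≅ Z^18.

∂_1: C_1 → C_0 sends each edge [p,q] (with p < q) to q − p.
As a 9×27 matrix over Z this has rank 8, with invariant factors (1,1,1,1,1,1,1,1).

∂_2: C_2 → C_1 sends each 2-simplex [p,q,r] to [q,r] − [p,r] + [p,q]. For instance
  ∂[0,5,7] = [5,7] − [0,7] + [0,5],
  ∂[3,6,8] = [6,8] − [3,8] + [3,6].
As a 27×18 matrix over Z this has rank 18, with invariant factors (1,1,1,1,1,1,1,1,1,1,1,1,1,1,1,1,1,2).

Reading off H_k = ker ∂_k / im ∂_{k+1}:

  H_0: rank C_0 − rank ∂_1 = 9 − 8 = 1, and the invariant factors of ∂_1 are all 1, so H_0 = Z.
  H_1: rank ker ∂_1 − rank ∂_2 = (27 − 8) − 18 = 1, and ∂_2 has invariant factor 2 > 1, so H_1 = Z × Z/2.
  H_2: rank ker ∂_2 − rank ∂_3 = (18 − 18) − 0 = 0, and there is no ∂_3, so H_2 = 0.

As a check, the Euler characteristic is 9 − 27 + 18 = 0, which agrees with 1 − 1 + 0 = 0.

H_0 ≅ Z,  H_1 ≅ Z × Z/2,  H_2 = 0.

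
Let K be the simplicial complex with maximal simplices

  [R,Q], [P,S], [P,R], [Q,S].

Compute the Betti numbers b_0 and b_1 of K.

K has 4 vertices, 4 edges.
rank ∂_0 = 0, rank ∂_1 = 3 ⇒ b_0 = 4 − 0 − 3 = 1; all invariant factors of ∂_1 are 1 so no torsion. So H_0 ≅ Z.
rank ∂_1 = 3, rank ∂_2 = 0 ⇒ b_1 = 4 − 3 − 0 = 1. So H_1 ≅ Z.

b_0 = 1, b_1 = 1.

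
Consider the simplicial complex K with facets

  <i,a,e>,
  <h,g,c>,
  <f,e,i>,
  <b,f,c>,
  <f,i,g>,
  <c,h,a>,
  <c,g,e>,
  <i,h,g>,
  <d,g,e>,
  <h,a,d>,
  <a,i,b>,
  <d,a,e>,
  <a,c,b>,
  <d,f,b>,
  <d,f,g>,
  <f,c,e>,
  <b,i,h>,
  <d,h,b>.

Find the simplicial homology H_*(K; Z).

Fix the vertex order a < b < c < d < e < f < g < h < i and write every simplex with vertices in increasing order. Then dim K = 2 and the simplices of K are:

  0-simplices (9): a, b, c, d, e, f, g, h, i
  1-simplices (27): ab, ac, ad, ae, ah, ai, bc, bd, bf, bh, bi, ce, cf, cg, ch, de, df, dg, dh, ef, eg, ei, fg, fi, gh, gi, hi
  2-simplices (18): abc, abi, ach, ade, adh, aei, bcf, bdf, bdh, bhi, cef, ceg, cgh, deg, dfg, efi, fgi, ghi

so the chain groups are C_0 ≅ Z^9, C_1 ≅ Z^27, C_2 ≅ Z^18.

∂_1: C_1 → C_0 is given by ∂[p,q] = [q] − [p].
The resulting 9×27 matrix has rank 8, and its Smith normal form has invariant factors (1,1,1,1,1,1,1,1).

Boundary ∂_2: C_2 → C_1 sends each 2-simplex [p,q,r] to [q,r] − [p,r] + [p,q]. For instance
  ∂cef = ef − cf + ce,
  ∂aei = ei − ai + ae.
This gives a 27×18 integer matrix of rank 18; reducing to Smith normal form yields diagonal entries (1,1,1,1,1,1,1,1,1,1,1,1,1,1,1,1,1,2).

Computing H_k = (kernel of ∂_k) / (image of ∂_{k+1}):

  H_0: rank C_0 − rank ∂_1 = 9 − 8 = 1, and the invariant factors of ∂_1 are all 1, so H_0 ≅ Z.
  H_1: rank ker ∂_1 − rank ∂_2 = (27 − 8) − 18 = 1, and ∂_2 has invariant factor 2 > 1, so H_1 ≅ Z ⊕ Z/2.
  H_2: rank ker ∂_2 − rank ∂_3 = (18 − 18) − 0 = 0, and there is no ∂_3, so H_2 ≅ 0.

As a check, the Euler characteristic is 9 − 27 + 18 = 0, which agrees with 1 − 1 + 0 = 0.

H_0 = Z,  H_1 = Z ⊕ Z/2,  H_2 = 0.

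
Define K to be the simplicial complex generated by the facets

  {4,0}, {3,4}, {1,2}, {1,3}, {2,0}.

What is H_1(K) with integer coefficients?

H_1 = Z.

Order the vertices as 0 < 1 < 2 < 3 < 4. Listing each simplex with vertices in this order, K has dimension 1 with simplices:

  0-simplices (5): [0], [1], [2], [3], [4]
  1-simplices (5): [0,2], [0,4], [1,2], [1,3], [3,4]

Hence C_0 ≅ Z^5, C_1 ≅ Z^5.

∂_1: C_1 → C_0 sends each edge [p,q] (with p < q) to q − p.
The 5×5 boundary matrix has rank 4 and Smith normal form diag(1,1,1,1).

From H_k ≅ ker(∂_k) / im(∂_{k+1}) we obtain:

  H_1: rank ker ∂_1 − rank ∂_2 = (5 − 4) − 0 = 1, and there is no ∂_2, so H_1 = Z.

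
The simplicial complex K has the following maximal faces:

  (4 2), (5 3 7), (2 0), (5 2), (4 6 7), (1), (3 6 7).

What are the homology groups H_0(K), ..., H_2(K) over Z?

Take the total order 0 < 1 < 2 < 3 < 4 < 5 < 6 < 7 on the vertex set. Then K (dimension 2) consists of the simplices:

  0-simplices (8): [0], [1], [2], [3], [4], [5], [6], [7]
  1-simplices (10): [0,2], [2,4], [2,5], [3,5], [3,6], [3,7], [4,6], [4,7], [5,7], [6,7]
  2-simplices (3): [3,5,7], [3,6,7], [4,6,7]

so the chain groups are C_0 ≅ Z^8, C_1 ≅ Z^10, C_2 ≅ Z^3.

∂_1: C_1 → C_0 sends each edge [p,q] (with p < q) to q − p. For instance
  ∂[3,6] = [6] − [3].
The 8×10 boundary matrix has rank 6 and Smith normal form diag(1,1,1,1,1,1).

The boundary map ∂_2: C_2 → C_1 maps a triangle to the signed sum of its edges. For instance
  ∂[3,6,7] = [6,7] − [3,7] + [3,6],
  ∂[4,6,7] = [6,7] − [4,7] + [4,6].
This gives a 10×3 integer matrix of rank 3; reducing to Smith normal form yields diagonal entries (1,1,1).

Reading off H_k = ker ∂_k / im ∂_{k+1}:

  H_0: rank C_0 − rank ∂_1 = 8 − 6 = 2, and the invariant factors of ∂_1 are all 1, so H_0 ≅ Z^2.
  H_1: rank ker ∂_1 − rank ∂_2 = (10 − 6) − 3 = 1, and the invariant factors of ∂_2 are all 1, so H_1 ≅ Z.
  H_2: rank ker ∂_2 − rank ∂_3 = (3 − 3) − 0 = 0, and there is no ∂_3, so H_2 ≅ 0.

H_0 ≅ Z^2,  H_1 ≅ Z,  H_2 = 0.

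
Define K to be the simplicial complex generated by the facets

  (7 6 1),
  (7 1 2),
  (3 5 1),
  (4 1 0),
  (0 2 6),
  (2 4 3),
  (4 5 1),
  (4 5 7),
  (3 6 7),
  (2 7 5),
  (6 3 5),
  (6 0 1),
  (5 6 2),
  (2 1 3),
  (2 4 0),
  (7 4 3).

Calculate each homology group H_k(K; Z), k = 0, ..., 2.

Take the total order 0 < 1 < 2 < 3 < 4 < 5 < 6 < 7 on the vertex set. Then K (dimension 2) consists of the simplices:

  0-simplices (8): [0], [1], [2], [3], [4], [5], [6], [7]
  1-simplices (24): (24 of them)
  2-simplices (16): [0,1,4], [0,1,6], [0,2,4], [0,2,6], [1,2,3], [1,2,7], [1,3,5], [1,4,5], [1,6,7], [2,3,4], [2,5,6], [2,5,7], [3,4,7], [3,5,6], [3,6,7], [4,5,7]

so the chain groups are C_0 ≅ Z^8, C_1 ≅ Z^24, C_2 ≅ Z^16.

∂_1: C_1 → C_0 sends each edge [p,q] (with p < q) to q − p.
As a 8×24 matrix over Z this has rank 7, with invariant factors (1,1,1,1,1,1,1).

∂_2: C_2 → C_1 acts by ∂[p,q,r] = [q,r] − [p,r] + [p,q]. For instance
  ∂[3,4,7] = [4,7] − [3,7] + [3,4],
  ∂[1,6,7] = [6,7] − [1,7] + [1,6].
The resulting 24×16 matrix has rank 15, and its Smith normal form has invariant factors (1,1,1,1,1,1,1,1,1,1,1,1,1,1,1).

From H_k ≅ ker(∂_k) / im(∂_{k+1}) we obtain:

  H_0: rank C_0 − rank ∂_1 = 8 − 7 = 1, and the invariant factors of ∂_1 are all 1, so H_0 ≅ Z.
  H_1: rank ker ∂_1 − rank ∂_2 = (24 − 7) − 15 = 2, and the invariant factors of ∂_2 are all 1, so H_1 ≅ Z^2.
  H_2: rank ker ∂_2 − rank ∂_3 = (16 − 15) − 0 = 1, and there is no ∂_3, so H_2 ≅ Z.

H_0 = Z,  H_1 = Z^2,  H_2 = Z.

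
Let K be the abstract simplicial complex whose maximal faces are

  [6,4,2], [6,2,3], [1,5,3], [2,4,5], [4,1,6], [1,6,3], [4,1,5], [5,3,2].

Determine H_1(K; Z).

We work with the vertex ordering 1 < 2 < 3 < 4 < 5 < 6. The simplices of K, each written with vertices in increasing order, are:

  0-simplices (6): [1], [2], [3], [4], [5], [6]
  1-simplices (12): [1,3], [1,4], [1,5], [1,6], [2,3], [2,4], [2,5], [2,6], [3,5], [3,6], [4,5], [4,6]
  2-simplices (8): [1,3,5], [1,3,6], [1,4,5], [1,4,6], [2,3,5], [2,3,6], [2,4,5], [2,4,6]

Hence C_0 ≅ Z^6, C_1 ≅ Z^12, C_2 ≅ Z^8.

∂_1: C_1 → C_0 maps an edge to its endpoints' difference, ∂[p,q] = q − p. For instance
  ∂[3,6] = [6] − [3].
The resulting 6×12 matrix has rank 5, and its Smith normal form has invariant factors (1,1,1,1,1).

Boundary ∂_2: C_2 → C_1 acts by ∂[p,q,r] = [q,r] − [p,r] + [p,q]. For instance
  ∂[1,3,5] = [3,5] − [1,5] + [1,3],
  ∂[2,3,5] = [3,5] − [2,5] + [2,3].
As a 12×8 matrix over Z this has rank 7, with invariant factors (1,1,1,1,1,1,1).

Reading off H_k = ker ∂_k / im ∂_{k+1}:

  H_1: rank ker ∂_1 − rank ∂_2 = (12 − 5) − 7 = 0, and the invariant factors of ∂_2 are all 1, so H_1 = 0.

H_1 = 0.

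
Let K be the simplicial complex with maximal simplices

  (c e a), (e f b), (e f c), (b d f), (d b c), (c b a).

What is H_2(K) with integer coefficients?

Order the vertices as a < b < c < d < e < f. Listing each simplex with vertices in this order, K has dimension 2 with simplices:

  0-simplices (6): a, b, c, d, e, f
  1-simplices (12): ab, ac, ae, bc, bd, be, bf, cd, ce, cf, df, ef
  2-simplices (6): abc, ace, bcd, bdf, bef, cef

so the chain groups are C_0 ≅ Z^6, C_1 ≅ Z^12, C_2 ≅ Z^6.

∂_1: C_1 → C_0 is given by ∂[p,q] = [q] − [p]. For instance
  ∂ae = e − a.
As a 6×12 matrix over Z this has rank 5, with invariant factors (1,1,1,1,1).

∂_2: C_2 → C_1 sends each 2-simplex [p,q,r] to [q,r] − [p,r] + [p,q]. For instance
  ∂abc = bc − ac + ab,
  ∂cef = ef − cf + ce.
This gives a 12×6 integer matrix of rank 6; reducing to Smith normal form yields diagonal entries (1,1,1,1,1,1).

From H_k ≅ ker(∂_k) / im(∂_{k+1}) we obtain:

  H_2: rank ker ∂_2 − rank ∂_3 = (6 − 6) − 0 = 0, and there is no ∂_3, so H_2 = 0.

(K is a triangulation of the cylinder S^1 x I.)

H_2 = 0.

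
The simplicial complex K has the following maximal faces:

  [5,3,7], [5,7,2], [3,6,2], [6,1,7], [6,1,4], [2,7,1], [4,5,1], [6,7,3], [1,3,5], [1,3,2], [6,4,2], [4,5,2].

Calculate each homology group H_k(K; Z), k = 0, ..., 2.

H_0 ≅ Z,  H_1 ≅ Z/2Z,  H_2 = 0.

Order the vertices as 1 < 2 < 3 < 4 < 5 < 6 < 7. Listing each simplex with vertices in this order, K has dimension 2 with simplices:

  0-simplices (7): [1], [2], [3], [4], [5], [6], [7]
  1-simplices (18): [1,2], [1,3], [1,4], [1,5], [1,6], [1,7], [2,3], [2,4], [2,5], [2,6], [2,7], [3,5], [3,6], [3,7], [4,5], [4,6], [5,7], [6,7]
  2-simplices (12): [1,2,3], [1,2,7], [1,3,5], [1,4,5], [1,4,6], [1,6,7], [2,3,6], [2,4,5], [2,4,6], [2,5,7], [3,5,7], [3,6,7]

giving chain groups C_0 ≅ Z^7, C_1 ≅ Z^18, C_2 ≅ Z^12.

∂_1: C_1 → C_0 is given by ∂[p,q] = [q] − [p]. For instance
  ∂[4,5] = [5] − [4].
The resulting 7×18 matrix has rank 6, and its Smith normal form has invariant factors (1,1,1,1,1,1).

∂_2: C_2 → C_1 maps a triangle to the signed sum of its edges. For instance
  ∂[1,4,5] = [4,5] − [1,5] + [1,4],
  ∂[2,4,5] = [4,5] − [2,5] + [2,4].
As a 18×12 matrix over Z this has rank 12, with invariant factors (1,1,1,1,1,1,1,1,1,1,1,2).

From H_k ≅ ker(∂_k) / im(∂_{k+1}) we obtain:

  H_0: rank C_0 − rank ∂_1 = 7 − 6 = 1, and the invariant factors of ∂_1 are all 1, so H_0 = Z.
  H_1: rank ker ∂_1 − rank ∂_2 = (18 − 6) − 12 = 0, and ∂_2 has invariant factor 2 > 1, so H_1 = Z/2Z.
  H_2: rank ker ∂_2 − rank ∂_3 = (12 − 12) − 0 = 0, and there is no ∂_3, so H_2 = 0.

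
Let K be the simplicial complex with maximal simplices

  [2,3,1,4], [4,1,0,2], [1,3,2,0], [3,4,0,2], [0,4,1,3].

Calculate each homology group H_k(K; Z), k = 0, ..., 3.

We work with the vertex ordering 0 < 1 < 2 < 3 < 4. The simplices of K, each written with vertices in increasing order, are:

  0-simplices (5): [0], [1], [2], [3], [4]
  1-simplices (10): [0,1], [0,2], [0,3], [0,4], [1,2], [1,3], [1,4], [2,3], [2,4], [3,4]
  2-simplices (10): [0,1,2], [0,1,3], [0,1,4], [0,2,3], [0,2,4], [0,3,4], [1,2,3], [1,2,4], [1,3,4], [2,3,4]
  3-simplices (5): [0,1,2,3], [0,1,2,4], [0,1,3,4], [0,2,3,4], [1,2,3,4]

so the chain groups are C_0 ≅ Z^5, C_1 ≅ Z^10, C_2 ≅ Z^10, C_3 ≅ Z^5.

The boundary map ∂_1: C_1 → C_0 sends each edge [p,q] (with p < q) to q − p.
This gives a 5×10 integer matrix of rank 4; reducing to Smith normal form yields diagonal entries (1,1,1,1).

Boundary ∂_2: C_2 → C_1 acts by ∂[p,q,r] = [q,r] − [p,r] + [p,q]. For instance
  ∂[0,2,4] = [2,4] − [0,4] + [0,2],
  ∂[1,2,3] = [2,3] − [1,3] + [1,2].
The 10×10 boundary matrix has rank 6 and Smith normal form diag(1,1,1,1,1,1).

The boundary map ∂_3: C_3 → C_2 sends each 3-simplex σ to the alternating sum Σ_i (−1)^i (σ with its i-th vertex removed). For instance
  ∂[0,1,2,3] = [1,2,3] − [0,2,3] + [0,1,3] − [0,1,2],
  ∂[0,1,3,4] = [1,3,4] − [0,3,4] + [0,1,4] − [0,1,3].
This gives a 10×5 integer matrix of rank 4; reducing to Smith normal form yields diagonal entries (1,1,1,1).

Computing H_k = (kernel of ∂_k) / (image of ∂_{k+1}):

  H_0: rank C_0 − rank ∂_1 = 5 − 4 = 1, and the invariant factors of ∂_1 are all 1, so H_0 ≅ Z.
  H_1: rank ker ∂_1 − rank ∂_2 = (10 − 4) − 6 = 0, and the invariant factors of ∂_2 are all 1, so H_1 ≅ 0.
  H_2: rank ker ∂_2 − rank ∂_3 = (10 − 6) − 4 = 0, and the invariant factors of ∂_3 are all 1, so H_2 ≅ 0.
  H_3: rank ker ∂_3 − rank ∂_4 = (5 − 4) − 0 = 1, and there is no ∂_4, so H_3 ≅ Z.

H_0 = Z,  H_1 = 0,  H_2 = 0,  H_3 = Z.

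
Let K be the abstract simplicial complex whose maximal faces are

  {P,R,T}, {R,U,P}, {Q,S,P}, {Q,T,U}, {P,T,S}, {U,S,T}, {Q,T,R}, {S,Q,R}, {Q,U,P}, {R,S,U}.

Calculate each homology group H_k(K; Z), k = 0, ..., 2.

We work with the vertex ordering P < Q < R < S < T < U. The simplices of K, each written with vertices in increasing order, are:

  0-simplices (6): P, Q, R, S, T, U
  1-simplices (15): PQ, PR, PS, PT, PU, QR, QS, QT, QU, RS, RT, RU, ST, SU, TU
  2-simplices (10): PQS, PQU, PRT, PRU, PST, QRS, QRT, QTU, RSU, STU

so the chain groups are C_0 ≅ Z^6, C_1 ≅ Z^15, C_2 ≅ Z^10.

The boundary map ∂_1: C_1 → C_0 is given by ∂[p,q] = [q] − [p]. For instance
  ∂RU = U − R.
This gives a 6×15 integer matrix of rank 5; reducing to Smith normal form yields diagonal entries (1,1,1,1,1).

The boundary map ∂_2: C_2 → C_1 maps a triangle to the signed sum of its edges. For instance
  ∂PQU = QU − PU + PQ,
  ∂QTU = TU − QU + QT.
The resulting 15×10 matrix has rank 10, and its Smith normal form has invariant factors (1,1,1,1,1,1,1,1,1,2).

From H_k ≅ ker(∂_k) / im(∂_{k+1}) we obtain:

  H_0: rank C_0 − rank ∂_1 = 6 − 5 = 1, and the invariant factors of ∂_1 are all 1, so H_0 ≅ Z.
  H_1: rank ker ∂_1 − rank ∂_2 = (15 − 5) − 10 = 0, and ∂_2 has invariant factor 2 > 1, so H_1 ≅ Z/2Z.
  H_2: rank ker ∂_2 − rank ∂_3 = (10 − 10) − 0 = 0, and there is no ∂_3, so H_2 ≅ 0.

(K is a triangulation of the real projective plane RP^2.)

H_0 = Z,  H_1 = Z/2Z,  H_2 = 0.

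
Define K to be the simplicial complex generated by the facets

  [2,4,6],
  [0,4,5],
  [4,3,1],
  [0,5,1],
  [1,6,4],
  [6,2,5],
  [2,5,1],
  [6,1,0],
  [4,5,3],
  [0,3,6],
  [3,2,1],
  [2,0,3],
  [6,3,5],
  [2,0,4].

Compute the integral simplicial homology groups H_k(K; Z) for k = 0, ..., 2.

H_0 ≅ Z,  H_1 ≅ Z^2,  H_2 ≅ Z.

Fix the vertex order 0 < 1 < 2 < 3 < 4 < 5 < 6 and write every simplex with vertices in increasing order. Then dim K = 2 and the simplices of K are:

  0-simplices (7): [0], [1], [2], [3], [4], [5], [6]
  1-simplices (21): [0,1], [0,2], [0,3], [0,4], [0,5], [0,6], [1,2], [1,3], [1,4], [1,5], [1,6], [2,3], [2,4], [2,5], [2,6], [3,4], [3,5], [3,6], [4,5], [4,6], [5,6]
  2-simplices (14): [0,1,5], [0,1,6], [0,2,3], [0,2,4], [0,3,6], [0,4,5], [1,2,3], [1,2,5], [1,3,4], [1,4,6], [2,4,6], [2,5,6], [3,4,5], [3,5,6]

Hence C_0 ≅ Z^7, C_1 ≅ Z^21, C_2 ≅ Z^14.

∂_1: C_1 → C_0 is given by ∂[p,q] = [q] − [p].
The 7×21 boundary matrix has rank 6 and Smith normal form diag(1,1,1,1,1,1).

The boundary map ∂_2: C_2 → C_1 acts by ∂[p,q,r] = [q,r] − [p,r] + [p,q]. For instance
  ∂[3,5,6] = [5,6] − [3,6] + [3,5],
  ∂[0,1,6] = [1,6] − [0,6] + [0,1].
This gives a 21×14 integer matrix of rank 13; reducing to Smith normal form yields diagonal entries (1,1,1,1,1,1,1,1,1,1,1,1,1).

Now H_k = ker ∂_k / im ∂_{k+1}, so:

  H_0: rank C_0 − rank ∂_1 = 7 − 6 = 1, and the invariant factors of ∂_1 are all 1, so H_0 = Z.
  H_1: rank ker ∂_1 − rank ∂_2 = (21 − 6) − 13 = 2, and the invariant factors of ∂_2 are all 1, so H_1 = Z^2.
  H_2: rank ker ∂_2 − rank ∂_3 = (14 − 13) − 0 = 1, and there is no ∂_3, so H_2 = Z.

As a check, the Euler characteristic is 7 − 21 + 14 = 0, which agrees with 1 − 2 + 1 = 0.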